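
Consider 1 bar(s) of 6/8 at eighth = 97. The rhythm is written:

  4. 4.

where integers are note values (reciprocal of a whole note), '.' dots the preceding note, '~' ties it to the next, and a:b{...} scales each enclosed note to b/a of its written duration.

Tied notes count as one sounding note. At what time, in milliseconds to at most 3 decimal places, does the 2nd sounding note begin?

1. 0.0ms @ 0 + 1855.67ms (3)
2. 1855.67ms @ 3 + 1855.67ms (3)

note 2 onset = 3b = 1855.67ms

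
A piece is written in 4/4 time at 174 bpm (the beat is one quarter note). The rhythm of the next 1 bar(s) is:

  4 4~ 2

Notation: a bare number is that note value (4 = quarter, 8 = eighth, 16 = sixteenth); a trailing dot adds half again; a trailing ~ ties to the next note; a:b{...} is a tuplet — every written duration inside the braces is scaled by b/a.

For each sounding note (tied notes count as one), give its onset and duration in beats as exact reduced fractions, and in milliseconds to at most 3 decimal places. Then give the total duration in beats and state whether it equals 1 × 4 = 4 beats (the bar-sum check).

1) 0.0ms=0b +344.828ms=1b
2) 344.828ms=1b +1034.483ms=3b
Σ=4b of 4 (174bpm 4/4) — PASS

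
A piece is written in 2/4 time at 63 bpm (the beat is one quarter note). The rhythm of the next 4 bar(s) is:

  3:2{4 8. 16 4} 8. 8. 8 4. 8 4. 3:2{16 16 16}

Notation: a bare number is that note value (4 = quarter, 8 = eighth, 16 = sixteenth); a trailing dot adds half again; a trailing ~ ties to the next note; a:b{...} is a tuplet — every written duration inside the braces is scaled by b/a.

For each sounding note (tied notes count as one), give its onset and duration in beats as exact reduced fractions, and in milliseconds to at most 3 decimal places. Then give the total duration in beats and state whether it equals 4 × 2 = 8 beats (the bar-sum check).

1) 0.0ms=0b +634.921ms=2/3b
2) 634.921ms=2/3b +476.19ms=1/2b
3) 1111.111ms=7/6b +158.73ms=1/6b
4) 1269.841ms=4/3b +634.921ms=2/3b
5) 1904.762ms=2b +714.286ms=3/4b
6) 2619.048ms=11/4b +714.286ms=3/4b
7) 3333.333ms=7/2b +476.19ms=1/2b
8) 3809.524ms=4b +1428.571ms=3/2b
9) 5238.095ms=11/2b +476.19ms=1/2b
10) 5714.286ms=6b +1428.571ms=3/2b
11) 7142.857ms=15/2b +158.73ms=1/6b
12) 7301.587ms=23/3b +158.73ms=1/6b
13) 7460.317ms=47/6b +158.73ms=1/6b
Σ=8b of 8 (63bpm 2/4) — PASS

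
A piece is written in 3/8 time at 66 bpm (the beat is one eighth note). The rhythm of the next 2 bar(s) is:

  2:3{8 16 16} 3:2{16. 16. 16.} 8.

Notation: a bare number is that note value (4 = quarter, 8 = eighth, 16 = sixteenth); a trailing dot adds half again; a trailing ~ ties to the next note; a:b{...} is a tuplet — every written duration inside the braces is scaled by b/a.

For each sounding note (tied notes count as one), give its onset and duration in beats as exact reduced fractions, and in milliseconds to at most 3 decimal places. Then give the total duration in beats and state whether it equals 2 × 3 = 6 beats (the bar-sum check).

1) 0.0ms=0b +1363.636ms=3/2b
2) 1363.636ms=3/2b +681.818ms=3/4b
3) 2045.455ms=9/4b +681.818ms=3/4b
4) 2727.273ms=3b +454.545ms=1/2b
5) 3181.818ms=7/2b +454.545ms=1/2b
6) 3636.364ms=4b +454.545ms=1/2b
7) 4090.909ms=9/2b +1363.636ms=3/2b
Σ=6b of 6 (66bpm 3/8) — PASS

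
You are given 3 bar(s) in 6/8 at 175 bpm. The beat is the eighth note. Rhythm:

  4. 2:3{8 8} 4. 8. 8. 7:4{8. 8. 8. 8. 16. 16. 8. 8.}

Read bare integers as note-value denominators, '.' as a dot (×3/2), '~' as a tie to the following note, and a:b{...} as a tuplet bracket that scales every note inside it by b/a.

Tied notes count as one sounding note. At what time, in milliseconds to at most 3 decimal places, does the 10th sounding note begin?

1. 0.0ms @ 0 + 1028.571ms (3)
2. 1028.571ms @ 3 + 514.286ms (3/2)
3. 1542.857ms @ 9/2 + 514.286ms (3/2)
4. 2057.143ms @ 6 + 1028.571ms (3)
5. 3085.714ms @ 9 + 514.286ms (3/2)
6. 3600.0ms @ 21/2 + 514.286ms (3/2)
7. 4114.286ms @ 12 + 293.878ms (6/7)
8. 4408.163ms @ 90/7 + 293.878ms (6/7)
9. 4702.041ms @ 96/7 + 293.878ms (6/7)
10. 4995.918ms @ 102/7 + 293.878ms (6/7)
11. 5289.796ms @ 108/7 + 146.939ms (3/7)
12. 5436.735ms @ 111/7 + 146.939ms (3/7)
13. 5583.673ms @ 114/7 + 293.878ms (6/7)
14. 5877.551ms @ 120/7 + 293.878ms (6/7)

note 10 onset = 102/7b = 4995.918ms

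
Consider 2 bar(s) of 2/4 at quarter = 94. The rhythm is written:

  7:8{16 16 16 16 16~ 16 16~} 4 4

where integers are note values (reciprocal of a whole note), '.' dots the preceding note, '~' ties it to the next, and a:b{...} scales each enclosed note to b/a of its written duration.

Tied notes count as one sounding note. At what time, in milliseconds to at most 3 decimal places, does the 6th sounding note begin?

1. 0.0ms @ 0 + 182.371ms (2/7)
2. 182.371ms @ 2/7 + 182.371ms (2/7)
3. 364.742ms @ 4/7 + 182.371ms (2/7)
4. 547.112ms @ 6/7 + 182.371ms (2/7)
5. 729.483ms @ 8/7 + 364.742ms (4/7)
6. 1094.225ms @ 12/7 + 820.669ms (9/7)
7. 1914.894ms @ 3 + 638.298ms (1)

note 6 onset = 12/7b = 1094.225ms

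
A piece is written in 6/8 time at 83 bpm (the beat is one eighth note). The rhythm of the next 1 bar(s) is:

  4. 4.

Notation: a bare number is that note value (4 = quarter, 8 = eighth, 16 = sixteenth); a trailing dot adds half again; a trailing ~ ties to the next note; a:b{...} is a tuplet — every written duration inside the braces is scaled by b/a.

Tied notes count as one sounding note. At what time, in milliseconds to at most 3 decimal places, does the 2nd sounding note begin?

note 2 onset = 3b = 2168.675ms

1. 0.0ms @ 0 + 2168.675ms (3)
2. 2168.675ms @ 3 + 2168.675ms (3)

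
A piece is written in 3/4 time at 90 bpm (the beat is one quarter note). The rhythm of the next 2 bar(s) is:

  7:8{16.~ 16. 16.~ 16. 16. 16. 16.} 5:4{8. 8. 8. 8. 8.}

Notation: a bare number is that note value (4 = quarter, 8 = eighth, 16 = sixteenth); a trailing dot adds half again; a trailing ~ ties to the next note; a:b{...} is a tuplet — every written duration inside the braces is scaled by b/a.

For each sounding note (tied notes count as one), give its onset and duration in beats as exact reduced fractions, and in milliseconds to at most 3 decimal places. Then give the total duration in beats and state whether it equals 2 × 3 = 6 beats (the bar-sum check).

1) 0.0ms=0b +571.429ms=6/7b
2) 571.429ms=6/7b +571.429ms=6/7b
3) 1142.857ms=12/7b +285.714ms=3/7b
4) 1428.571ms=15/7b +285.714ms=3/7b
5) 1714.286ms=18/7b +285.714ms=3/7b
6) 2000.0ms=3b +400.0ms=3/5b
7) 2400.0ms=18/5b +400.0ms=3/5b
8) 2800.0ms=21/5b +400.0ms=3/5b
9) 3200.0ms=24/5b +400.0ms=3/5b
10) 3600.0ms=27/5b +400.0ms=3/5b
Σ=6b of 6 (90bpm 3/4) — PASS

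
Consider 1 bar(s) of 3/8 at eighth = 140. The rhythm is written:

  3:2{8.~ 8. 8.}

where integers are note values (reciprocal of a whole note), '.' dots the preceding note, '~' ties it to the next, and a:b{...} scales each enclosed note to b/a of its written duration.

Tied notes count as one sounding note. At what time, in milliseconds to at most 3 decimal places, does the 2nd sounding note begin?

note 2 onset = 2b = 857.143ms

1. 0.0ms @ 0 + 857.143ms (2)
2. 857.143ms @ 2 + 428.571ms (1)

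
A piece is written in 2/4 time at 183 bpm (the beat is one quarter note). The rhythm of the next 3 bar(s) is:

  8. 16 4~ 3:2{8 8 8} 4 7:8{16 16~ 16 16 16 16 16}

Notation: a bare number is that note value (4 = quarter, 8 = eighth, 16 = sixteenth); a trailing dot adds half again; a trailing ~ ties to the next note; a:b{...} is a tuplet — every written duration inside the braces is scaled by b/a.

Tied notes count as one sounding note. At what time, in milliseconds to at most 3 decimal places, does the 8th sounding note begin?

note 8 onset = 30/7b = 1405.152ms

1. 0.0ms @ 0 + 245.902ms (3/4)
2. 245.902ms @ 3/4 + 81.967ms (1/4)
3. 327.869ms @ 1 + 437.158ms (4/3)
4. 765.027ms @ 7/3 + 109.29ms (1/3)
5. 874.317ms @ 8/3 + 109.29ms (1/3)
6. 983.607ms @ 3 + 327.869ms (1)
7. 1311.475ms @ 4 + 93.677ms (2/7)
8. 1405.152ms @ 30/7 + 187.354ms (4/7)
9. 1592.506ms @ 34/7 + 93.677ms (2/7)
10. 1686.183ms @ 36/7 + 93.677ms (2/7)
11. 1779.859ms @ 38/7 + 93.677ms (2/7)
12. 1873.536ms @ 40/7 + 93.677ms (2/7)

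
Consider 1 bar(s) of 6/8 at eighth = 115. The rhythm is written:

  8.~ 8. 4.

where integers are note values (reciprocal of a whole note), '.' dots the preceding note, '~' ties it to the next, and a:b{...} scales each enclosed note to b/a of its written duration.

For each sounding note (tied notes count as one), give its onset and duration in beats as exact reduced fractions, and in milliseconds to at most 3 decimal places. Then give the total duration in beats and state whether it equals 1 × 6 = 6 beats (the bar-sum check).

1) 0.0ms=0b +1565.217ms=3b
2) 1565.217ms=3b +1565.217ms=3b
Σ=6b of 6 (115bpm 6/8) — PASS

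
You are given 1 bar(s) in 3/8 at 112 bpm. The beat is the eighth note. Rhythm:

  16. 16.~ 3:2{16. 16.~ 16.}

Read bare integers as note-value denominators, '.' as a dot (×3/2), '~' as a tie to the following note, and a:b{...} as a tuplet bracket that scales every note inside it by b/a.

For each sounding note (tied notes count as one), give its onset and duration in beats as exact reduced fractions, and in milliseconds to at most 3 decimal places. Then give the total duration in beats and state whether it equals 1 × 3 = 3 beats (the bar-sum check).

1) 0.0ms=0b +401.786ms=3/4b
2) 401.786ms=3/4b +669.643ms=5/4b
3) 1071.429ms=2b +535.714ms=1b
Σ=3b of 3 (112bpm 3/8) — PASS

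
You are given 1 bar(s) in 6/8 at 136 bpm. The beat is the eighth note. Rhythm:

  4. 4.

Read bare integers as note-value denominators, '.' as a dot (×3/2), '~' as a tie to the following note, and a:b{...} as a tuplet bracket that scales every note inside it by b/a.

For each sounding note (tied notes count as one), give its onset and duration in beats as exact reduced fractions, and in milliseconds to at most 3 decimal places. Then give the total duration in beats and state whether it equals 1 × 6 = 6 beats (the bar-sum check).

1) 0.0ms=0b +1323.529ms=3b
2) 1323.529ms=3b +1323.529ms=3b
Σ=6b of 6 (136bpm 6/8) — PASS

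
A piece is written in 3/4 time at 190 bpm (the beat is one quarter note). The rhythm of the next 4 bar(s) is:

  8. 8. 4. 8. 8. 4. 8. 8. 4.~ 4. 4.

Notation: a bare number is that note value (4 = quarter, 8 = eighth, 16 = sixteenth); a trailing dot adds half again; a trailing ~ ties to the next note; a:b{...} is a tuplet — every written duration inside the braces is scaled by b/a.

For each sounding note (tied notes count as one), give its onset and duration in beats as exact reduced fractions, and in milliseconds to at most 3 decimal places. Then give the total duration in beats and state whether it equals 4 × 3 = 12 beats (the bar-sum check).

1) 0.0ms=0b +236.842ms=3/4b
2) 236.842ms=3/4b +236.842ms=3/4b
3) 473.684ms=3/2b +473.684ms=3/2b
4) 947.368ms=3b +236.842ms=3/4b
5) 1184.211ms=15/4b +236.842ms=3/4b
6) 1421.053ms=9/2b +473.684ms=3/2b
7) 1894.737ms=6b +236.842ms=3/4b
8) 2131.579ms=27/4b +236.842ms=3/4b
9) 2368.421ms=15/2b +947.368ms=3b
10) 3315.789ms=21/2b +473.684ms=3/2b
Σ=12b of 12 (190bpm 3/4) — PASS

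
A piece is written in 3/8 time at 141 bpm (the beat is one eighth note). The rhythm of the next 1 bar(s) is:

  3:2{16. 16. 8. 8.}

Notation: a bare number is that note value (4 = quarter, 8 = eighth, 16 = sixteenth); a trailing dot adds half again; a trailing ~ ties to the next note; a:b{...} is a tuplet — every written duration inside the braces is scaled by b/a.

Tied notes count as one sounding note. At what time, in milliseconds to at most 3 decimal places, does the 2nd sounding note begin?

1. 0.0ms @ 0 + 212.766ms (1/2)
2. 212.766ms @ 1/2 + 212.766ms (1/2)
3. 425.532ms @ 1 + 425.532ms (1)
4. 851.064ms @ 2 + 425.532ms (1)

note 2 onset = 1/2b = 212.766ms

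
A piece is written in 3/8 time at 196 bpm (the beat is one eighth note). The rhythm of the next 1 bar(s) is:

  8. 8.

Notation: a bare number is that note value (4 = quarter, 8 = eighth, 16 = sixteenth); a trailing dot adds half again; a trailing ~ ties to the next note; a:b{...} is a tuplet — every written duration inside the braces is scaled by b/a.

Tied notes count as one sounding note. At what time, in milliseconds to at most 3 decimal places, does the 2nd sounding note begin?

note 2 onset = 3/2b = 459.184ms

1. 0.0ms @ 0 + 459.184ms (3/2)
2. 459.184ms @ 3/2 + 459.184ms (3/2)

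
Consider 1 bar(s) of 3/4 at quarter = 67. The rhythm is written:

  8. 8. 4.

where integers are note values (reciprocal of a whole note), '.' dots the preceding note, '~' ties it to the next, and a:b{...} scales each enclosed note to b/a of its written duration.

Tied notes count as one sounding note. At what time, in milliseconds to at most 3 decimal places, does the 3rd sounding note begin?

note 3 onset = 3/2b = 1343.284ms

1. 0.0ms @ 0 + 671.642ms (3/4)
2. 671.642ms @ 3/4 + 671.642ms (3/4)
3. 1343.284ms @ 3/2 + 1343.284ms (3/2)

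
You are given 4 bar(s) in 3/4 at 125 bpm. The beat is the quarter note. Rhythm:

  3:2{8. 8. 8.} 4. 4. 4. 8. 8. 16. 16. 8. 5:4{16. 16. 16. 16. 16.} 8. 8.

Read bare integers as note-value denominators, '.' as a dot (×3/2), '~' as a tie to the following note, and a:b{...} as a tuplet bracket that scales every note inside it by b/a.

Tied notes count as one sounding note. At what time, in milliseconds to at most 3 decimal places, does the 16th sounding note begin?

1. 0.0ms @ 0 + 240.0ms (1/2)
2. 240.0ms @ 1/2 + 240.0ms (1/2)
3. 480.0ms @ 1 + 240.0ms (1/2)
4. 720.0ms @ 3/2 + 720.0ms (3/2)
5. 1440.0ms @ 3 + 720.0ms (3/2)
6. 2160.0ms @ 9/2 + 720.0ms (3/2)
7. 2880.0ms @ 6 + 360.0ms (3/4)
8. 3240.0ms @ 27/4 + 360.0ms (3/4)
9. 3600.0ms @ 15/2 + 180.0ms (3/8)
10. 3780.0ms @ 63/8 + 180.0ms (3/8)
11. 3960.0ms @ 33/4 + 360.0ms (3/4)
12. 4320.0ms @ 9 + 144.0ms (3/10)
13. 4464.0ms @ 93/10 + 144.0ms (3/10)
14. 4608.0ms @ 48/5 + 144.0ms (3/10)
15. 4752.0ms @ 99/10 + 144.0ms (3/10)
16. 4896.0ms @ 51/5 + 144.0ms (3/10)
17. 5040.0ms @ 21/2 + 360.0ms (3/4)
18. 5400.0ms @ 45/4 + 360.0ms (3/4)

note 16 onset = 51/5b = 4896.0ms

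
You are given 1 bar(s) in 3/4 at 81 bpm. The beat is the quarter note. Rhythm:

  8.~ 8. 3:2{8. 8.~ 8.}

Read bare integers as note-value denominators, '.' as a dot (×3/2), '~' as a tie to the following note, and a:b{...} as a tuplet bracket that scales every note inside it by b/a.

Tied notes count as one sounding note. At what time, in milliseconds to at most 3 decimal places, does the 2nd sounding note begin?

1. 0.0ms @ 0 + 1111.111ms (3/2)
2. 1111.111ms @ 3/2 + 370.37ms (1/2)
3. 1481.481ms @ 2 + 740.741ms (1)

note 2 onset = 3/2b = 1111.111ms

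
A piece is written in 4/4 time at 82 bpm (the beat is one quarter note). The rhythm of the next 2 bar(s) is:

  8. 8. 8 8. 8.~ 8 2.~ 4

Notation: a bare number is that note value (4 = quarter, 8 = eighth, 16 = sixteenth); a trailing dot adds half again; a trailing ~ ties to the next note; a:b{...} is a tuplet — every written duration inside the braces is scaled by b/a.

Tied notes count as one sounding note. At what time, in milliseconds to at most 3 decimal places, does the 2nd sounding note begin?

1. 0.0ms @ 0 + 548.78ms (3/4)
2. 548.78ms @ 3/4 + 548.78ms (3/4)
3. 1097.561ms @ 3/2 + 365.854ms (1/2)
4. 1463.415ms @ 2 + 548.78ms (3/4)
5. 2012.195ms @ 11/4 + 914.634ms (5/4)
6. 2926.829ms @ 4 + 2926.829ms (4)

note 2 onset = 3/4b = 548.78ms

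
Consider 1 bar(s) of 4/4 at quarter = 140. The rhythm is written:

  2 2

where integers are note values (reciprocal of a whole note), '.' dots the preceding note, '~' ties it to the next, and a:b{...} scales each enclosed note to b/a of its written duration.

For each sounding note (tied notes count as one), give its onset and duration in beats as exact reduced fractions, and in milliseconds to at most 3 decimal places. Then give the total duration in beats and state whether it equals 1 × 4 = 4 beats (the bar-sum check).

1) 0.0ms=0b +857.143ms=2b
2) 857.143ms=2b +857.143ms=2b
Σ=4b of 4 (140bpm 4/4) — PASS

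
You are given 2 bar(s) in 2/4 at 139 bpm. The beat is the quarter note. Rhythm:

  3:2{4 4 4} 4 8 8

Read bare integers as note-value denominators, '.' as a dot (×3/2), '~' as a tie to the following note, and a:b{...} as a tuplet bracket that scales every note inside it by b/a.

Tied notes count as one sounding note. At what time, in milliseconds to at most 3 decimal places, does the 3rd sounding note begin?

1. 0.0ms @ 0 + 287.77ms (2/3)
2. 287.77ms @ 2/3 + 287.77ms (2/3)
3. 575.54ms @ 4/3 + 287.77ms (2/3)
4. 863.309ms @ 2 + 431.655ms (1)
5. 1294.964ms @ 3 + 215.827ms (1/2)
6. 1510.791ms @ 7/2 + 215.827ms (1/2)

note 3 onset = 4/3b = 575.54ms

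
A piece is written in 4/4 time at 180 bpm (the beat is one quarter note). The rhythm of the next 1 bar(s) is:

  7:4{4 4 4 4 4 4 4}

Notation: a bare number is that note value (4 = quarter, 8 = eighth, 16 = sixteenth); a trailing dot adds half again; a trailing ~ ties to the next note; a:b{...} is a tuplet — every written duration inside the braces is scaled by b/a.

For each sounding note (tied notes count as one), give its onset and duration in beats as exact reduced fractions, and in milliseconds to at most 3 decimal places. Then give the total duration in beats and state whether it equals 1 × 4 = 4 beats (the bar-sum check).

1) 0.0ms=0b +190.476ms=4/7b
2) 190.476ms=4/7b +190.476ms=4/7b
3) 380.952ms=8/7b +190.476ms=4/7b
4) 571.429ms=12/7b +190.476ms=4/7b
5) 761.905ms=16/7b +190.476ms=4/7b
6) 952.381ms=20/7b +190.476ms=4/7b
7) 1142.857ms=24/7b +190.476ms=4/7b
Σ=4b of 4 (180bpm 4/4) — PASS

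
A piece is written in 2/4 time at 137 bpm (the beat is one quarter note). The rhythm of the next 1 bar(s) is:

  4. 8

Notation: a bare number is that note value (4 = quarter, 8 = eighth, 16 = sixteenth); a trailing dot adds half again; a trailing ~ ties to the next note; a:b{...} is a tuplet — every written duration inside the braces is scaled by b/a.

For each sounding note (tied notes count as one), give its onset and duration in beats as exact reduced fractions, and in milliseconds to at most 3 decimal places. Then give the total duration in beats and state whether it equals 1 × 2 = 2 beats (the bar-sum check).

1) 0.0ms=0b +656.934ms=3/2b
2) 656.934ms=3/2b +218.978ms=1/2b
Σ=2b of 2 (137bpm 2/4) — PASS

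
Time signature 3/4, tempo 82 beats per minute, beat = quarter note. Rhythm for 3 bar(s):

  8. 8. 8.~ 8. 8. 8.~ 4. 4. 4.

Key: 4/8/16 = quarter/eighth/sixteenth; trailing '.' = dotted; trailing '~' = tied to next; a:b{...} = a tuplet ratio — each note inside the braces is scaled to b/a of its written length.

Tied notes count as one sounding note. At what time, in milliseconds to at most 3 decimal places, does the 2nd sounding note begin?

1. 0.0ms @ 0 + 548.78ms (3/4)
2. 548.78ms @ 3/4 + 548.78ms (3/4)
3. 1097.561ms @ 3/2 + 1097.561ms (3/2)
4. 2195.122ms @ 3 + 548.78ms (3/4)
5. 2743.902ms @ 15/4 + 1646.341ms (9/4)
6. 4390.244ms @ 6 + 1097.561ms (3/2)
7. 5487.805ms @ 15/2 + 1097.561ms (3/2)

note 2 onset = 3/4b = 548.78ms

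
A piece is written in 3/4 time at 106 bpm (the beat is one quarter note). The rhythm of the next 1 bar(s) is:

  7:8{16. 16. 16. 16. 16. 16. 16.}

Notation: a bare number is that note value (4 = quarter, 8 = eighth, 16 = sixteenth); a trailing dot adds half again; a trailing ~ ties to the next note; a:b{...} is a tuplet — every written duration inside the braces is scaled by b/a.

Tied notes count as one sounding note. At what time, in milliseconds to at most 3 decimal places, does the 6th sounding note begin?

note 6 onset = 15/7b = 1212.938ms

1. 0.0ms @ 0 + 242.588ms (3/7)
2. 242.588ms @ 3/7 + 242.588ms (3/7)
3. 485.175ms @ 6/7 + 242.588ms (3/7)
4. 727.763ms @ 9/7 + 242.588ms (3/7)
5. 970.35ms @ 12/7 + 242.588ms (3/7)
6. 1212.938ms @ 15/7 + 242.588ms (3/7)
7. 1455.526ms @ 18/7 + 242.588ms (3/7)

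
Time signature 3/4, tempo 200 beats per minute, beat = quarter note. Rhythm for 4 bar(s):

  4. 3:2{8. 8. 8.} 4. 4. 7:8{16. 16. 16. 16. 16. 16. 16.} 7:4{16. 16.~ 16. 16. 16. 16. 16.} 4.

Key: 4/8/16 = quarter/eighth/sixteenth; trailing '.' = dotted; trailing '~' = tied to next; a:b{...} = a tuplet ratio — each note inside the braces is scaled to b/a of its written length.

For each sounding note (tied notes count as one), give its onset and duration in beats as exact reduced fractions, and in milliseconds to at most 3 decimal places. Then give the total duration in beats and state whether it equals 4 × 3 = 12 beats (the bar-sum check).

1) 0.0ms=0b +450.0ms=3/2b
2) 450.0ms=3/2b +150.0ms=1/2b
3) 600.0ms=2b +150.0ms=1/2b
4) 750.0ms=5/2b +150.0ms=1/2b
5) 900.0ms=3b +450.0ms=3/2b
6) 1350.0ms=9/2b +450.0ms=3/2b
7) 1800.0ms=6b +128.571ms=3/7b
8) 1928.571ms=45/7b +128.571ms=3/7b
9) 2057.143ms=48/7b +128.571ms=3/7b
10) 2185.714ms=51/7b +128.571ms=3/7b
11) 2314.286ms=54/7b +128.571ms=3/7b
12) 2442.857ms=57/7b +128.571ms=3/7b
13) 2571.429ms=60/7b +128.571ms=3/7b
14) 2700.0ms=9b +64.286ms=3/14b
15) 2764.286ms=129/14b +128.571ms=3/7b
16) 2892.857ms=135/14b +64.286ms=3/14b
17) 2957.143ms=69/7b +64.286ms=3/14b
18) 3021.429ms=141/14b +64.286ms=3/14b
19) 3085.714ms=72/7b +64.286ms=3/14b
20) 3150.0ms=21/2b +450.0ms=3/2b
Σ=12b of 12 (200bpm 3/4) — PASS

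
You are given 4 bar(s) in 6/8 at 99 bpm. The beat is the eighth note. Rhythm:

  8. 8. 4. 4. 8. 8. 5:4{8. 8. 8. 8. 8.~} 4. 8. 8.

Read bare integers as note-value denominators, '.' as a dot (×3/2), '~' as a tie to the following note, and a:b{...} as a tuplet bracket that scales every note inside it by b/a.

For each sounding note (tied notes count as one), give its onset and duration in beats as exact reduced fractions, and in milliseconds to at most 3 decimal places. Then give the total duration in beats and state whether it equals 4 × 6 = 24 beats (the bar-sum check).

1) 0.0ms=0b +909.091ms=3/2b
2) 909.091ms=3/2b +909.091ms=3/2b
3) 1818.182ms=3b +1818.182ms=3b
4) 3636.364ms=6b +1818.182ms=3b
5) 5454.545ms=9b +909.091ms=3/2b
6) 6363.636ms=21/2b +909.091ms=3/2b
7) 7272.727ms=12b +727.273ms=6/5b
8) 8000.0ms=66/5b +727.273ms=6/5b
9) 8727.273ms=72/5b +727.273ms=6/5b
10) 9454.545ms=78/5b +727.273ms=6/5b
11) 10181.818ms=84/5b +2545.455ms=21/5b
12) 12727.273ms=21b +909.091ms=3/2b
13) 13636.364ms=45/2b +909.091ms=3/2b
Σ=24b of 24 (99bpm 6/8) — PASS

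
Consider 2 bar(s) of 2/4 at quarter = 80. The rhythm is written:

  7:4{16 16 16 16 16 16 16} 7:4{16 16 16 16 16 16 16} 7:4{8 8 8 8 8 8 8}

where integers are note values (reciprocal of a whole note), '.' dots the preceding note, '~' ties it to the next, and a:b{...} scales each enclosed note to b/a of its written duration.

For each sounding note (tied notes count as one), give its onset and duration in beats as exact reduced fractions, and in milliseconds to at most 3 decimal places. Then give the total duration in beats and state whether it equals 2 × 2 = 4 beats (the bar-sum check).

1) 0.0ms=0b +107.143ms=1/7b
2) 107.143ms=1/7b +107.143ms=1/7b
3) 214.286ms=2/7b +107.143ms=1/7b
4) 321.429ms=3/7b +107.143ms=1/7b
5) 428.571ms=4/7b +107.143ms=1/7b
6) 535.714ms=5/7b +107.143ms=1/7b
7) 642.857ms=6/7b +107.143ms=1/7b
8) 750.0ms=1b +107.143ms=1/7b
9) 857.143ms=8/7b +107.143ms=1/7b
10) 964.286ms=9/7b +107.143ms=1/7b
11) 1071.429ms=10/7b +107.143ms=1/7b
12) 1178.571ms=11/7b +107.143ms=1/7b
13) 1285.714ms=12/7b +107.143ms=1/7b
14) 1392.857ms=13/7b +107.143ms=1/7b
15) 1500.0ms=2b +214.286ms=2/7b
16) 1714.286ms=16/7b +214.286ms=2/7b
17) 1928.571ms=18/7b +214.286ms=2/7b
18) 2142.857ms=20/7b +214.286ms=2/7b
19) 2357.143ms=22/7b +214.286ms=2/7b
20) 2571.429ms=24/7b +214.286ms=2/7b
21) 2785.714ms=26/7b +214.286ms=2/7b
Σ=4b of 4 (80bpm 2/4) — PASS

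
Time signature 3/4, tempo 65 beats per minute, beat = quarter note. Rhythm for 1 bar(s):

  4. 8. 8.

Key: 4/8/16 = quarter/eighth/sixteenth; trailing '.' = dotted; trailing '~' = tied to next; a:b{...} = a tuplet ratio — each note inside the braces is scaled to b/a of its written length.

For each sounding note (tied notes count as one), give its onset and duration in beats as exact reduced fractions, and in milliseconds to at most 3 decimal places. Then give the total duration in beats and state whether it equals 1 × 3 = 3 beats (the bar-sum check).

1) 0.0ms=0b +1384.615ms=3/2b
2) 1384.615ms=3/2b +692.308ms=3/4b
3) 2076.923ms=9/4b +692.308ms=3/4b
Σ=3b of 3 (65bpm 3/4) — PASS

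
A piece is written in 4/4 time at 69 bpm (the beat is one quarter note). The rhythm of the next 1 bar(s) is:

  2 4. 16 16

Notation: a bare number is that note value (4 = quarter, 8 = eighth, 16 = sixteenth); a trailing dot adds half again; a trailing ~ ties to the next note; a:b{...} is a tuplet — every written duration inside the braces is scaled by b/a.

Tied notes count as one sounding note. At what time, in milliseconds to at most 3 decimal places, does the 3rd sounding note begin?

1. 0.0ms @ 0 + 1739.13ms (2)
2. 1739.13ms @ 2 + 1304.348ms (3/2)
3. 3043.478ms @ 7/2 + 217.391ms (1/4)
4. 3260.87ms @ 15/4 + 217.391ms (1/4)

note 3 onset = 7/2b = 3043.478ms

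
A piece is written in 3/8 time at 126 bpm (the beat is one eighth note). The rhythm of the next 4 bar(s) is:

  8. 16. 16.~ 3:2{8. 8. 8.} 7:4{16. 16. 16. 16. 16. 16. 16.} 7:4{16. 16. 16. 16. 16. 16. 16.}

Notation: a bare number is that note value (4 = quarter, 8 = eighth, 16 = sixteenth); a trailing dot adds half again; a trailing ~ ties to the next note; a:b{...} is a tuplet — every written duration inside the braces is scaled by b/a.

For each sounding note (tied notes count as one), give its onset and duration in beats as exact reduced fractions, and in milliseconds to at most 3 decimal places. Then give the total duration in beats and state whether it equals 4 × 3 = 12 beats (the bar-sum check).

1) 0.0ms=0b +714.286ms=3/2b
2) 714.286ms=3/2b +357.143ms=3/4b
3) 1071.429ms=9/4b +833.333ms=7/4b
4) 1904.762ms=4b +476.19ms=1b
5) 2380.952ms=5b +476.19ms=1b
6) 2857.143ms=6b +204.082ms=3/7b
7) 3061.224ms=45/7b +204.082ms=3/7b
8) 3265.306ms=48/7b +204.082ms=3/7b
9) 3469.388ms=51/7b +204.082ms=3/7b
10) 3673.469ms=54/7b +204.082ms=3/7b
11) 3877.551ms=57/7b +204.082ms=3/7b
12) 4081.633ms=60/7b +204.082ms=3/7b
13) 4285.714ms=9b +204.082ms=3/7b
14) 4489.796ms=66/7b +204.082ms=3/7b
15) 4693.878ms=69/7b +204.082ms=3/7b
16) 4897.959ms=72/7b +204.082ms=3/7b
17) 5102.041ms=75/7b +204.082ms=3/7b
18) 5306.122ms=78/7b +204.082ms=3/7b
19) 5510.204ms=81/7b +204.082ms=3/7b
Σ=12b of 12 (126bpm 3/8) — PASS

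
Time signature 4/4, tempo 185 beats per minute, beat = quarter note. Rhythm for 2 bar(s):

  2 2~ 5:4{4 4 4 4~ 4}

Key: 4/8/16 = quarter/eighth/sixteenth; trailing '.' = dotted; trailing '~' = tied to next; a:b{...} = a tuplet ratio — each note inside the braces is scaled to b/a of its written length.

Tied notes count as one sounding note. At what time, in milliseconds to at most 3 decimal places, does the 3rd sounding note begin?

1. 0.0ms @ 0 + 648.649ms (2)
2. 648.649ms @ 2 + 908.108ms (14/5)
3. 1556.757ms @ 24/5 + 259.459ms (4/5)
4. 1816.216ms @ 28/5 + 259.459ms (4/5)
5. 2075.676ms @ 32/5 + 518.919ms (8/5)

note 3 onset = 24/5b = 1556.757ms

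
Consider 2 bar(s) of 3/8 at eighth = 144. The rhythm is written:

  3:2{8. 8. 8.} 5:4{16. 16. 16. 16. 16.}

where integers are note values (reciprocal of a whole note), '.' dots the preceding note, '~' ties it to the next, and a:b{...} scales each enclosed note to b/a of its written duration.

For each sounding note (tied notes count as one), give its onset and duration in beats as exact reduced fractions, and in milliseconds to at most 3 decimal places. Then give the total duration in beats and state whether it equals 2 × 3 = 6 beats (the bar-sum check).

1) 0.0ms=0b +416.667ms=1b
2) 416.667ms=1b +416.667ms=1b
3) 833.333ms=2b +416.667ms=1b
4) 1250.0ms=3b +250.0ms=3/5b
5) 1500.0ms=18/5b +250.0ms=3/5b
6) 1750.0ms=21/5b +250.0ms=3/5b
7) 2000.0ms=24/5b +250.0ms=3/5b
8) 2250.0ms=27/5b +250.0ms=3/5b
Σ=6b of 6 (144bpm 3/8) — PASS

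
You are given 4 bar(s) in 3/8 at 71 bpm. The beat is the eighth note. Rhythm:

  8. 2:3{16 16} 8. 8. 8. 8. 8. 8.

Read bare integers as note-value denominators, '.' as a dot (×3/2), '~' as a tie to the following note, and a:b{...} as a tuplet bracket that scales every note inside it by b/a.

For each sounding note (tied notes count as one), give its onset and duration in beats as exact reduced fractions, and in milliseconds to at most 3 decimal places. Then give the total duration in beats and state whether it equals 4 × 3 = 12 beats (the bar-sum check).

1) 0.0ms=0b +1267.606ms=3/2b
2) 1267.606ms=3/2b +633.803ms=3/4b
3) 1901.408ms=9/4b +633.803ms=3/4b
4) 2535.211ms=3b +1267.606ms=3/2b
5) 3802.817ms=9/2b +1267.606ms=3/2b
6) 5070.423ms=6b +1267.606ms=3/2b
7) 6338.028ms=15/2b +1267.606ms=3/2b
8) 7605.634ms=9b +1267.606ms=3/2b
9) 8873.239ms=21/2b +1267.606ms=3/2b
Σ=12b of 12 (71bpm 3/8) — PASS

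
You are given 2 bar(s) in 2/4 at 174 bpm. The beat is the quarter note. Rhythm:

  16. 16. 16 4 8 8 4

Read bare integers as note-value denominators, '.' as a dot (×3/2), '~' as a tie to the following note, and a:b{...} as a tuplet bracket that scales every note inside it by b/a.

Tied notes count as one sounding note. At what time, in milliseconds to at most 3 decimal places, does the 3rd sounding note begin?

note 3 onset = 3/4b = 258.621ms

1. 0.0ms @ 0 + 129.31ms (3/8)
2. 129.31ms @ 3/8 + 129.31ms (3/8)
3. 258.621ms @ 3/4 + 86.207ms (1/4)
4. 344.828ms @ 1 + 344.828ms (1)
5. 689.655ms @ 2 + 172.414ms (1/2)
6. 862.069ms @ 5/2 + 172.414ms (1/2)
7. 1034.483ms @ 3 + 344.828ms (1)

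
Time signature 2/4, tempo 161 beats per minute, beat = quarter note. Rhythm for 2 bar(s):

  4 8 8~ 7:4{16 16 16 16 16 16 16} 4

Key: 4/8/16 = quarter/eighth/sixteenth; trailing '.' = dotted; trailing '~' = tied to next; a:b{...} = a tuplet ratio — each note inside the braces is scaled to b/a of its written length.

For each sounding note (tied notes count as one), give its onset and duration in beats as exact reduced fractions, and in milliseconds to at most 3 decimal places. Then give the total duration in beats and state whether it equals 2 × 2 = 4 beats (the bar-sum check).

1) 0.0ms=0b +372.671ms=1b
2) 372.671ms=1b +186.335ms=1/2b
3) 559.006ms=3/2b +239.574ms=9/14b
4) 798.58ms=15/7b +53.239ms=1/7b
5) 851.819ms=16/7b +53.239ms=1/7b
6) 905.058ms=17/7b +53.239ms=1/7b
7) 958.296ms=18/7b +53.239ms=1/7b
8) 1011.535ms=19/7b +53.239ms=1/7b
9) 1064.774ms=20/7b +53.239ms=1/7b
10) 1118.012ms=3b +372.671ms=1b
Σ=4b of 4 (161bpm 2/4) — PASS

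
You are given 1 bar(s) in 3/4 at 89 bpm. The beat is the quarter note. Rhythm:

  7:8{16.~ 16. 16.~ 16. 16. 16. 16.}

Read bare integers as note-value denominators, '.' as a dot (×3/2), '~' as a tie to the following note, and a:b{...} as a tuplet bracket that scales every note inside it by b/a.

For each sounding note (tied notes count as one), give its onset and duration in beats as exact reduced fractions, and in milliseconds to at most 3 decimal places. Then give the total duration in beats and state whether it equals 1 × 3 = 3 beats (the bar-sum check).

1) 0.0ms=0b +577.849ms=6/7b
2) 577.849ms=6/7b +577.849ms=6/7b
3) 1155.698ms=12/7b +288.925ms=3/7b
4) 1444.623ms=15/7b +288.925ms=3/7b
5) 1733.547ms=18/7b +288.925ms=3/7b
Σ=3b of 3 (89bpm 3/4) — PASS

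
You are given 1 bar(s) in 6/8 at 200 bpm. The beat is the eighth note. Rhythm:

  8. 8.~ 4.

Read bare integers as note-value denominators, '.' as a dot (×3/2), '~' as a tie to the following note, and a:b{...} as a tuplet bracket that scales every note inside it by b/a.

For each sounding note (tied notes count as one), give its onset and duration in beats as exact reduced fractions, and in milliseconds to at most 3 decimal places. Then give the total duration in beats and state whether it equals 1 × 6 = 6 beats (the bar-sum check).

1) 0.0ms=0b +450.0ms=3/2b
2) 450.0ms=3/2b +1350.0ms=9/2b
Σ=6b of 6 (200bpm 6/8) — PASS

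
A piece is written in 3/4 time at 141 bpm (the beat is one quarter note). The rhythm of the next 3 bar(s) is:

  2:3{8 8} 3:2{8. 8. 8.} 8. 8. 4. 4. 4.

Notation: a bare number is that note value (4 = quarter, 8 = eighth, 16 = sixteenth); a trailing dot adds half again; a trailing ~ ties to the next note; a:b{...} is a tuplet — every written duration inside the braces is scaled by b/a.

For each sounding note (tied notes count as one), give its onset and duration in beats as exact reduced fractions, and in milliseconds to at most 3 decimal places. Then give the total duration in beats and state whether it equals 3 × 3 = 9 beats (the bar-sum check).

1) 0.0ms=0b +319.149ms=3/4b
2) 319.149ms=3/4b +319.149ms=3/4b
3) 638.298ms=3/2b +212.766ms=1/2b
4) 851.064ms=2b +212.766ms=1/2b
5) 1063.83ms=5/2b +212.766ms=1/2b
6) 1276.596ms=3b +319.149ms=3/4b
7) 1595.745ms=15/4b +319.149ms=3/4b
8) 1914.894ms=9/2b +638.298ms=3/2b
9) 2553.191ms=6b +638.298ms=3/2b
10) 3191.489ms=15/2b +638.298ms=3/2b
Σ=9b of 9 (141bpm 3/4) — PASS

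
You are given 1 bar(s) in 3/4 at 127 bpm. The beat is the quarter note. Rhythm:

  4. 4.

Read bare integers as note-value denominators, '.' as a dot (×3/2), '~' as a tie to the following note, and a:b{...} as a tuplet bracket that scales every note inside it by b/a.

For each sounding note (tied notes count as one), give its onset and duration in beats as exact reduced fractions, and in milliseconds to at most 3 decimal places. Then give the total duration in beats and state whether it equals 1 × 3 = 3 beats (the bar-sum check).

1) 0.0ms=0b +708.661ms=3/2b
2) 708.661ms=3/2b +708.661ms=3/2b
Σ=3b of 3 (127bpm 3/4) — PASS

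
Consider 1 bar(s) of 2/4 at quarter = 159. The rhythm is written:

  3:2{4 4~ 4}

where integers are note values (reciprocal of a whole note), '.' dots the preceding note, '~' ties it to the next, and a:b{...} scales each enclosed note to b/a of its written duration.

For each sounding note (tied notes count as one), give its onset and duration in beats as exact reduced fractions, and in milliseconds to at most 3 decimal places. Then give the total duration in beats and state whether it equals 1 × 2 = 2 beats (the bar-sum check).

1) 0.0ms=0b +251.572ms=2/3b
2) 251.572ms=2/3b +503.145ms=4/3b
Σ=2b of 2 (159bpm 2/4) — PASS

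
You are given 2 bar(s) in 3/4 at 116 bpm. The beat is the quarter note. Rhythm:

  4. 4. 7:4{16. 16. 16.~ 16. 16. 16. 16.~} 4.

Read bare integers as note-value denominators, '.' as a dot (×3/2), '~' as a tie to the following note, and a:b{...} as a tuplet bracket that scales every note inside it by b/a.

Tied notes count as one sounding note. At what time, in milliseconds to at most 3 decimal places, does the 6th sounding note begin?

1. 0.0ms @ 0 + 775.862ms (3/2)
2. 775.862ms @ 3/2 + 775.862ms (3/2)
3. 1551.724ms @ 3 + 110.837ms (3/14)
4. 1662.562ms @ 45/14 + 110.837ms (3/14)
5. 1773.399ms @ 24/7 + 221.675ms (3/7)
6. 1995.074ms @ 27/7 + 110.837ms (3/14)
7. 2105.911ms @ 57/14 + 110.837ms (3/14)
8. 2216.749ms @ 30/7 + 886.7ms (12/7)

note 6 onset = 27/7b = 1995.074ms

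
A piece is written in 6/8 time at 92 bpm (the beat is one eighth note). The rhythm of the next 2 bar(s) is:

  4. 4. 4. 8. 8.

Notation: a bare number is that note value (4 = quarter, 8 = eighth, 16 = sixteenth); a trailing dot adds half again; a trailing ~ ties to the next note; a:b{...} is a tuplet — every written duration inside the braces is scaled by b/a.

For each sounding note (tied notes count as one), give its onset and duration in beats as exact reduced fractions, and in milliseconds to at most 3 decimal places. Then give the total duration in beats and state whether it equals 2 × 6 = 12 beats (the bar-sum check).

1) 0.0ms=0b +1956.522ms=3b
2) 1956.522ms=3b +1956.522ms=3b
3) 3913.043ms=6b +1956.522ms=3b
4) 5869.565ms=9b +978.261ms=3/2b
5) 6847.826ms=21/2b +978.261ms=3/2b
Σ=12b of 12 (92bpm 6/8) — PASS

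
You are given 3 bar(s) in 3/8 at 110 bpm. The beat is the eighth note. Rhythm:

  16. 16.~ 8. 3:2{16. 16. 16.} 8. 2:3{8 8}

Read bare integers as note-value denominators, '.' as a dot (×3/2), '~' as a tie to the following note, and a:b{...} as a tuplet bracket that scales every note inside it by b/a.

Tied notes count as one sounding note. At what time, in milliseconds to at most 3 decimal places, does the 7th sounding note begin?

1. 0.0ms @ 0 + 409.091ms (3/4)
2. 409.091ms @ 3/4 + 1227.273ms (9/4)
3. 1636.364ms @ 3 + 272.727ms (1/2)
4. 1909.091ms @ 7/2 + 272.727ms (1/2)
5. 2181.818ms @ 4 + 272.727ms (1/2)
6. 2454.545ms @ 9/2 + 818.182ms (3/2)
7. 3272.727ms @ 6 + 818.182ms (3/2)
8. 4090.909ms @ 15/2 + 818.182ms (3/2)

note 7 onset = 6b = 3272.727ms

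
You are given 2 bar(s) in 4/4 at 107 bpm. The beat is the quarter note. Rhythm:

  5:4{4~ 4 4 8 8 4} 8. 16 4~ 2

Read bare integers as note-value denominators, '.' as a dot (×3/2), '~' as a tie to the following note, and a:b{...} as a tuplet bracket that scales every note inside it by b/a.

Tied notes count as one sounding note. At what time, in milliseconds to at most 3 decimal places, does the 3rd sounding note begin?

1. 0.0ms @ 0 + 897.196ms (8/5)
2. 897.196ms @ 8/5 + 448.598ms (4/5)
3. 1345.794ms @ 12/5 + 224.299ms (2/5)
4. 1570.093ms @ 14/5 + 224.299ms (2/5)
5. 1794.393ms @ 16/5 + 448.598ms (4/5)
6. 2242.991ms @ 4 + 420.561ms (3/4)
7. 2663.551ms @ 19/4 + 140.187ms (1/4)
8. 2803.738ms @ 5 + 1682.243ms (3)

note 3 onset = 12/5b = 1345.794ms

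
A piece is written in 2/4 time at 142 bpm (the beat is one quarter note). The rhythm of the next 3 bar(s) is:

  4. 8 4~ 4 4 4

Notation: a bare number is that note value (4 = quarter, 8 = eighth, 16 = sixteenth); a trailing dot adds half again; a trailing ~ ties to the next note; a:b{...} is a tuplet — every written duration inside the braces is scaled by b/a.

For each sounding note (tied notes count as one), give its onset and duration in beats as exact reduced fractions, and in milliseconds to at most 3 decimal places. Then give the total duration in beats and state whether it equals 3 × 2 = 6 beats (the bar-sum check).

1) 0.0ms=0b +633.803ms=3/2b
2) 633.803ms=3/2b +211.268ms=1/2b
3) 845.07ms=2b +845.07ms=2b
4) 1690.141ms=4b +422.535ms=1b
5) 2112.676ms=5b +422.535ms=1b
Σ=6b of 6 (142bpm 2/4) — PASS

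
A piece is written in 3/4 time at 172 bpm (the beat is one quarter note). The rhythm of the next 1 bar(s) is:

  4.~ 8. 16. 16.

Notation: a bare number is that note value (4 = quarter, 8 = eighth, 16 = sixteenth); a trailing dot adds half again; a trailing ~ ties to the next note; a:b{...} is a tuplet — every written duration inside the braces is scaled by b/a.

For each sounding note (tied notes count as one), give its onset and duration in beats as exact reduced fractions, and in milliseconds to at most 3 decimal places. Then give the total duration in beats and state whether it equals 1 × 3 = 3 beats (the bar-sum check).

1) 0.0ms=0b +784.884ms=9/4b
2) 784.884ms=9/4b +130.814ms=3/8b
3) 915.698ms=21/8b +130.814ms=3/8b
Σ=3b of 3 (172bpm 3/4) — PASS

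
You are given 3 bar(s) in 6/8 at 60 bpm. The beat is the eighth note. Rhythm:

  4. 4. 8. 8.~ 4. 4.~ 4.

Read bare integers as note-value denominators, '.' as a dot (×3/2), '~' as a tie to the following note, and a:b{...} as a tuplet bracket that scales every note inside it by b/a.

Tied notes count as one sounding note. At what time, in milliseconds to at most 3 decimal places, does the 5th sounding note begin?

1. 0.0ms @ 0 + 3000.0ms (3)
2. 3000.0ms @ 3 + 3000.0ms (3)
3. 6000.0ms @ 6 + 1500.0ms (3/2)
4. 7500.0ms @ 15/2 + 4500.0ms (9/2)
5. 12000.0ms @ 12 + 6000.0ms (6)

note 5 onset = 12b = 12000.0ms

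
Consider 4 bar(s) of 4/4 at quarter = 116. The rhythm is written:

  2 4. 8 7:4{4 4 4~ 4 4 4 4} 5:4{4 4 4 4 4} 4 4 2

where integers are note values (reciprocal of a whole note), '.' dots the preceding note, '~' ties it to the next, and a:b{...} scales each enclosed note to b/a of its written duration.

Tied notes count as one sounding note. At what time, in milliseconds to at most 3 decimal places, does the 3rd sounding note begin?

note 3 onset = 7/2b = 1810.345ms

1. 0.0ms @ 0 + 1034.483ms (2)
2. 1034.483ms @ 2 + 775.862ms (3/2)
3. 1810.345ms @ 7/2 + 258.621ms (1/2)
4. 2068.966ms @ 4 + 295.567ms (4/7)
5. 2364.532ms @ 32/7 + 295.567ms (4/7)
6. 2660.099ms @ 36/7 + 591.133ms (8/7)
7. 3251.232ms @ 44/7 + 295.567ms (4/7)
8. 3546.798ms @ 48/7 + 295.567ms (4/7)
9. 3842.365ms @ 52/7 + 295.567ms (4/7)
10. 4137.931ms @ 8 + 413.793ms (4/5)
11. 4551.724ms @ 44/5 + 413.793ms (4/5)
12. 4965.517ms @ 48/5 + 413.793ms (4/5)
13. 5379.31ms @ 52/5 + 413.793ms (4/5)
14. 5793.103ms @ 56/5 + 413.793ms (4/5)
15. 6206.897ms @ 12 + 517.241ms (1)
16. 6724.138ms @ 13 + 517.241ms (1)
17. 7241.379ms @ 14 + 1034.483ms (2)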